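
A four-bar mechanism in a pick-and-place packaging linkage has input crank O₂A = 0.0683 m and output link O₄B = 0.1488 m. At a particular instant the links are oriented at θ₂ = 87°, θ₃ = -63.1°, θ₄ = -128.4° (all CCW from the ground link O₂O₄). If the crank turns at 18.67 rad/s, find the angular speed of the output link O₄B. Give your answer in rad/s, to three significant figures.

ω₂ = 18.67 rad/s
Differentiating the loop-closure r₂e^{iθ₂}+r₃e^{iθ₃}=r₁+r₄e^{iθ₄} gives r₂ω₂e^{iθ₂}+r₃ω₃e^{iθ₃}=r₄ω₄e^{iθ₄}.
Eliminating the other unknown: ω₄ = r₂ω₂ sin(θ₂−θ₃) / [r₄ sin(θ₄−θ₃)].
Numerator sine = +0.49849; denominator sine = -0.90851.
Result = 0.0683·18.67·(+0.49849) / (0.1488·(-0.90851)) = -4.7021 rad/s; magnitude 4.7021 rad/s.

4.70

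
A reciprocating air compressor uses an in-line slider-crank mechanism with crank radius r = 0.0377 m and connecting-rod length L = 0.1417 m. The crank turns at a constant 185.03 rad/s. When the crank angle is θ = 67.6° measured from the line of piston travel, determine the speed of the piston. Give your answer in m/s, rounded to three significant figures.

ω = 185 rad/s
For an in-line slider-crank, x = r cosθ + √(L² − r² sin²θ), so v = −rω sinθ·[1 + r cosθ/√(L² − r² sin²θ)].
With r = 0.0377 m, L = 0.1417 m, θ = 67.6°: √(L² − r² sin²θ) = 0.13735 m.
v = −0.0377·185·0.92455·[1 + 0.0377·0.38107/0.13735] = -7.1239 m/s.
|v| = 7.1239 m/s.

7.12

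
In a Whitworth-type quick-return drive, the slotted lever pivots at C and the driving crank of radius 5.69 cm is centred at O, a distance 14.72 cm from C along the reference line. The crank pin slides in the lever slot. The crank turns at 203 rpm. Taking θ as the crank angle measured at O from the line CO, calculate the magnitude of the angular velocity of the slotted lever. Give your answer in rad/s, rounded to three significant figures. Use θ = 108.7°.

ω = 21.26 rad/s (from 203 rpm).
Crank pin A relative to C: A = (d + r cosθ, r sinθ); lever angle φ = atan2(r sinθ, d + r cosθ).
Differentiating tanφ: φ̇ = rω(d cosθ + r)/(d² + r² + 2dr cosθ).
d² + r² + 2dr cosθ = |CA|² = 0.0195347 m²;  d cosθ + r = +0.0097058 m.
|ω_lever| = |0.0569·21.26·+0.0097058| / 0.0195347 = 0.60098 rad/s.

0.601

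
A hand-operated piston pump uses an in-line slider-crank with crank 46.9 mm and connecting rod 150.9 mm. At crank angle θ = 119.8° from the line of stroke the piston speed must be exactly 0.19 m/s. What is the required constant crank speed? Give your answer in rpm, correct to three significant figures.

For an in-line slider-crank, |v_piston| = rω|sinθ|·[1 + r cosθ/√(L² − r² sin²θ)].
With r = 0.0469 m, L = 0.1509 m, θ = 119.8°: the bracketed kinematic factor |dx/dθ| = 0.03417 m.
ω = v/|dx/dθ| = 0.19/0.03417 = 5.5604 rad/s.
N = 60ω/(2π) = 53.098 rpm.

53.1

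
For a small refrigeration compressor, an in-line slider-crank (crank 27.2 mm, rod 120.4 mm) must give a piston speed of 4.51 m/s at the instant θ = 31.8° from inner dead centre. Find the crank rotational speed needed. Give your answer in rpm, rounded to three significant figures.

2520

For an in-line slider-crank, |v_piston| = rω|sinθ|·[1 + r cosθ/√(L² − r² sin²θ)].
With r = 0.0272 m, L = 0.1204 m, θ = 31.8°: the bracketed kinematic factor |dx/dθ| = 0.017105 m.
ω = v/|dx/dθ| = 4.51/0.017105 = 263.67 rad/s.
N = 60ω/(2π) = 2517.8 rpm.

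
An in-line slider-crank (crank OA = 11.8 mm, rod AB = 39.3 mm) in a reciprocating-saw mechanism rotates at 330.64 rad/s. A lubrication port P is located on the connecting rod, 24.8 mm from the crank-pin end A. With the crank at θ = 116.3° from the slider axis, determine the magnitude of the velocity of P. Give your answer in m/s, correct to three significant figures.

3.26

ω = 330.6 rad/s.  Crank-pin speed |V_A| = rω = 3.9016 m/s, perpendicular to OA.
Rod angle: sinφ = −(r/L) sinθ ⇒ φ = -15.615°; ω_rod = −rω cosθ/√(L²−r²sin²θ) = +45.672 rad/s.
V_P = V_A + ω_rod × AP, with AP = 0.0248 m along the rod.
Components: V_Px = −rω sinθ − a·ω_rod·sinφ = -3.1928 m/s;  V_Py = rω cosθ + a·ω_rod·cosφ = -0.6378 m/s.
|V_P| = √(V_Px² + V_Py²) = 3.2559 m/s.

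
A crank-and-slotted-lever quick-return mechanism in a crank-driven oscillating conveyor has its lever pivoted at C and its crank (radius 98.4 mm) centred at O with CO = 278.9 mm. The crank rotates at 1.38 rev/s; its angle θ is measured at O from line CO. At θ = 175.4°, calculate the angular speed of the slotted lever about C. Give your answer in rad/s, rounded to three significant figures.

4.68

ω = 8.671 rad/s (from 1.38 rev/s).
Crank pin A relative to C: A = (d + r cosθ, r sinθ); lever angle φ = atan2(r sinθ, d + r cosθ).
Differentiating tanφ: φ̇ = rω(d cosθ + r)/(d² + r² + 2dr cosθ).
d² + r² + 2dr cosθ = |CA|² = 0.032757 m²;  d cosθ + r = -0.1796 m.
|ω_lever| = |0.0984·8.671·-0.1796| / 0.032757 = 4.678 rad/s.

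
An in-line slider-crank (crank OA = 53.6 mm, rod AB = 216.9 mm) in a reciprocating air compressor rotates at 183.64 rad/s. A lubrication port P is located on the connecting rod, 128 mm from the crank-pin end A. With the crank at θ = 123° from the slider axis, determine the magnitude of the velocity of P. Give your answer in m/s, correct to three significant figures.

ω = 183.6 rad/s.  Crank-pin speed |V_A| = rω = 9.8431 m/s, perpendicular to OA.
Rod angle: sinφ = −(r/L) sinθ ⇒ φ = -11.961°; ω_rod = −rω cosθ/√(L²−r²sin²θ) = +25.265 rad/s.
V_P = V_A + ω_rod × AP, with AP = 0.128 m along the rod.
Components: V_Px = −rω sinθ − a·ω_rod·sinφ = -7.5849 m/s;  V_Py = rω cosθ + a·ω_rod·cosφ = -2.1973 m/s.
|V_P| = √(V_Px² + V_Py²) = 7.8967 m/s.

7.90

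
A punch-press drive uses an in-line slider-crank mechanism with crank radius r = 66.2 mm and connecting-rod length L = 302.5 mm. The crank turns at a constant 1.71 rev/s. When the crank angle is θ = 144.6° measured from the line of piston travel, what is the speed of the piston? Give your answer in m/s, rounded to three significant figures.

0.338

ω = 2π·1.71 = 10.74 rad/s
For an in-line slider-crank, x = r cosθ + √(L² − r² sin²θ), so v = −rω sinθ·[1 + r cosθ/√(L² − r² sin²θ)].
With r = 0.0662 m, L = 0.3025 m, θ = 144.6°: √(L² − r² sin²θ) = 0.30006 m.
v = −0.0662·10.74·0.57928·[1 + 0.0662·-0.81513/0.30006] = -0.33793 m/s.
|v| = 0.33793 m/s.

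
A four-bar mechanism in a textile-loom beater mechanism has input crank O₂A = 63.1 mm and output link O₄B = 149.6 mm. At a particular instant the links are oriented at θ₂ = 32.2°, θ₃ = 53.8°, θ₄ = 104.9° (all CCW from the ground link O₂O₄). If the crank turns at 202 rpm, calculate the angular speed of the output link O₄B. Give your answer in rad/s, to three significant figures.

4.22

ω₂ = 21.15 rad/s (from 202 rpm).
Differentiating the loop-closure r₂e^{iθ₂}+r₃e^{iθ₃}=r₁+r₄e^{iθ₄} gives r₂ω₂e^{iθ₂}+r₃ω₃e^{iθ₃}=r₄ω₄e^{iθ₄}.
Eliminating the other unknown: ω₄ = r₂ω₂ sin(θ₂−θ₃) / [r₄ sin(θ₄−θ₃)].
Numerator sine = -0.36812; denominator sine = +0.77824.
Result = 0.0631·21.15·(-0.36812) / (0.1496·(+0.77824)) = -4.2204 rad/s; magnitude 4.2204 rad/s.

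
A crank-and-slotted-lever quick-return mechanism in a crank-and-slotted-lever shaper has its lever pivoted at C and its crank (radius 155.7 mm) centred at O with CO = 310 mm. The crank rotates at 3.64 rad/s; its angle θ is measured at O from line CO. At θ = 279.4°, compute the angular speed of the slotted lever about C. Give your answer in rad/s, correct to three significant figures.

0.859

ω = 3.64 rad/s
Crank pin A relative to C: A = (d + r cosθ, r sinθ); lever angle φ = atan2(r sinθ, d + r cosθ).
Differentiating tanφ: φ̇ = rω(d cosθ + r)/(d² + r² + 2dr cosθ).
d² + r² + 2dr cosθ = |CA|² = 0.136109 m²;  d cosθ + r = +0.20633 m.
|ω_lever| = |0.1557·3.64·+0.20633| / 0.136109 = 0.85915 rad/s.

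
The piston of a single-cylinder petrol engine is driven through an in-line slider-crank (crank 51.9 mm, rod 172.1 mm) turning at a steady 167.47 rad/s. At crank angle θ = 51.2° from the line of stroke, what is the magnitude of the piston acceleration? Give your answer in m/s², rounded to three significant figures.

ω = 167.5 rad/s
x(θ) = r cosθ + √(L² − r² sin²θ); with ω constant, a = ω²·d²x/dθ².
d²x/dθ² = −r cosθ − r²(cos2θ)/√u − r⁴ sin²2θ/(4u^{3/2}),  u = L² − r² sin²θ = 0.0279824 m².
Substituting r = 0.0519 m, L = 0.1721 m, θ = 51.2°: d²x/dθ² = -0.029433 m.
a = ω²·d²x/dθ² = (167.5)²·(-0.029433) = -825.47 m/s²;  |a| = 825.47 m/s².

825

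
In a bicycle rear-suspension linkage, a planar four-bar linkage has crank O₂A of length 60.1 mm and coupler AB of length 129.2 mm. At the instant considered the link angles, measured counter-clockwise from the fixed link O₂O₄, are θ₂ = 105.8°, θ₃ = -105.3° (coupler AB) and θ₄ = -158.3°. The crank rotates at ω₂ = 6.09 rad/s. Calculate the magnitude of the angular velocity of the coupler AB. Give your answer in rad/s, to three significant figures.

3.53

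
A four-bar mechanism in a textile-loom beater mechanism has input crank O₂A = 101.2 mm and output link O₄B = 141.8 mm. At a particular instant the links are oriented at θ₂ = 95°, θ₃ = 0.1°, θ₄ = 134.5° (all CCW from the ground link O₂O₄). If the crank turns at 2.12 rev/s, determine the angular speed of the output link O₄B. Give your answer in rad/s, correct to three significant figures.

13.3

ω₂ = 13.32 rad/s (from 2.12 rev/s).
Differentiating the loop-closure r₂e^{iθ₂}+r₃e^{iθ₃}=r₁+r₄e^{iθ₄} gives r₂ω₂e^{iθ₂}+r₃ω₃e^{iθ₃}=r₄ω₄e^{iθ₄}.
Eliminating the other unknown: ω₄ = r₂ω₂ sin(θ₂−θ₃) / [r₄ sin(θ₄−θ₃)].
Numerator sine = +0.99635; denominator sine = +0.71447.
Result = 0.1012·13.32·(+0.99635) / (0.1418·(+0.71447)) = +13.257 rad/s; magnitude 13.257 rad/s.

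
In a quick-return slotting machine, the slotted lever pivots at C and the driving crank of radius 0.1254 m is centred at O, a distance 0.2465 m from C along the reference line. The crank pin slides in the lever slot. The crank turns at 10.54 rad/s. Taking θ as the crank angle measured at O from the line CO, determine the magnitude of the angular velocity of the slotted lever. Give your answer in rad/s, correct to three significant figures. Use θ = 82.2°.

ω = 10.54 rad/s
Crank pin A relative to C: A = (d + r cosθ, r sinθ); lever angle φ = atan2(r sinθ, d + r cosθ).
Differentiating tanφ: φ̇ = rω(d cosθ + r)/(d² + r² + 2dr cosθ).
d² + r² + 2dr cosθ = |CA|² = 0.0848776 m²;  d cosθ + r = +0.15885 m.
|ω_lever| = |0.1254·10.54·+0.15885| / 0.0848776 = 2.4737 rad/s.

2.47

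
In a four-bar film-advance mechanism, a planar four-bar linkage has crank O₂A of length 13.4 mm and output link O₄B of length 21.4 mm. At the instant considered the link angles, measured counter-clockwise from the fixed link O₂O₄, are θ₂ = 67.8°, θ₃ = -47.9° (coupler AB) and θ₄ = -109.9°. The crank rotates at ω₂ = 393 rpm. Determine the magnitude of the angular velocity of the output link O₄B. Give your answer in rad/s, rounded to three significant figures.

26.3

ω₂ = 41.15 rad/s (from 393 rpm).
Differentiating the loop-closure r₂e^{iθ₂}+r₃e^{iθ₃}=r₁+r₄e^{iθ₄} gives r₂ω₂e^{iθ₂}+r₃ω₃e^{iθ₃}=r₄ω₄e^{iθ₄}.
Eliminating the other unknown: ω₄ = r₂ω₂ sin(θ₂−θ₃) / [r₄ sin(θ₄−θ₃)].
Numerator sine = +0.90108; denominator sine = -0.88295.
Result = 0.0134·41.15·(+0.90108) / (0.0214·(-0.88295)) = -26.299 rad/s; magnitude 26.299 rad/s.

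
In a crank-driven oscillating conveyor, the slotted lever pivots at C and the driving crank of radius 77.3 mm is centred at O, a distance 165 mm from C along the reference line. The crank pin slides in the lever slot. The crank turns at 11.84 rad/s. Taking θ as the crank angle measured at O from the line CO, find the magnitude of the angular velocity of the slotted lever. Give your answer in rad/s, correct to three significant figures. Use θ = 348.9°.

ω = 11.84 rad/s
Crank pin A relative to C: A = (d + r cosθ, r sinθ); lever angle φ = atan2(r sinθ, d + r cosθ).
Differentiating tanφ: φ̇ = rω(d cosθ + r)/(d² + r² + 2dr cosθ).
d² + r² + 2dr cosθ = |CA|² = 0.0582321 m²;  d cosθ + r = +0.23921 m.
|ω_lever| = |0.0773·11.84·+0.23921| / 0.0582321 = 3.7597 rad/s.

3.76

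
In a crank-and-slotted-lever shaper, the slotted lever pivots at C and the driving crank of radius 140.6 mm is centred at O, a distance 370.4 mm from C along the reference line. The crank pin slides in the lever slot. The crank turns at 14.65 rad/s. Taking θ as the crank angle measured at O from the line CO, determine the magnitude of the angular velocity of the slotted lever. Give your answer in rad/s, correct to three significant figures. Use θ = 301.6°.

ω = 14.65 rad/s
Crank pin A relative to C: A = (d + r cosθ, r sinθ); lever angle φ = atan2(r sinθ, d + r cosθ).
Differentiating tanφ: φ̇ = rω(d cosθ + r)/(d² + r² + 2dr cosθ).
d² + r² + 2dr cosθ = |CA|² = 0.211541 m²;  d cosθ + r = +0.33468 m.
|ω_lever| = |0.1406·14.65·+0.33468| / 0.211541 = 3.2588 rad/s.

3.26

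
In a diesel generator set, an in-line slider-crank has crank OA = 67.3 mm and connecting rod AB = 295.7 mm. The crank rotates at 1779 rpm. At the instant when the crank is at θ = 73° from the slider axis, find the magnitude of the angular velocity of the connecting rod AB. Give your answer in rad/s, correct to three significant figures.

ω = 186.3 rad/s (converted from 1779 rpm).
The rod makes angle φ with the slider axis where L sinφ = r sinθ; differentiating, L cosφ·φ̇ = r ω cosθ.
L cosφ = √(L² − r² sin²θ) = 0.28861 m.
|ω_rod| = r ω |cosθ| / √(L² − r² sin²θ) = 0.0673·186.3·0.29237/0.28861 = 12.701 rad/s.

12.7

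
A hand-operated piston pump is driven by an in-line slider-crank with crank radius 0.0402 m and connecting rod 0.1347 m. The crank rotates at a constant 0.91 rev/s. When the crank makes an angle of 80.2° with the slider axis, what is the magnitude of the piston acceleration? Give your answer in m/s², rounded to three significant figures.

0.162

ω = 2π·0.91 = 5.718 rad/s
x(θ) = r cosθ + √(L² − r² sin²θ); with ω constant, a = ω²·d²x/dθ².
d²x/dθ² = −r cosθ − r²(cos2θ)/√u − r⁴ sin²2θ/(4u^{3/2}),  u = L² − r² sin²θ = 0.0165749 m².
Substituting r = 0.0402 m, L = 0.1347 m, θ = 80.2°: d²x/dθ² = +0.0049482 m.
a = ω²·d²x/dθ² = (5.718)²·(+0.0049482) = +0.16177 m/s²;  |a| = 0.16177 m/s².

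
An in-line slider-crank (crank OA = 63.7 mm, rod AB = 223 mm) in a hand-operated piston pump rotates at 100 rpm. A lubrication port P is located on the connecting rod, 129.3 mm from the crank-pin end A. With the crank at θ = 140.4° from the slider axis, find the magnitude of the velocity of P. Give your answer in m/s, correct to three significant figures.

ω = 10.47 rad/s.  Crank-pin speed |V_A| = rω = 0.66706 m/s, perpendicular to OA.
Rod angle: sinφ = −(r/L) sinθ ⇒ φ = -10.491°; ω_rod = −rω cosθ/√(L²−r²sin²θ) = +2.344 rad/s.
V_P = V_A + ω_rod × AP, with AP = 0.1293 m along the rod.
Components: V_Px = −rω sinθ − a·ω_rod·sinφ = -0.37002 m/s;  V_Py = rω cosθ + a·ω_rod·cosφ = -0.21596 m/s.
|V_P| = √(V_Px² + V_Py²) = 0.42843 m/s.

0.428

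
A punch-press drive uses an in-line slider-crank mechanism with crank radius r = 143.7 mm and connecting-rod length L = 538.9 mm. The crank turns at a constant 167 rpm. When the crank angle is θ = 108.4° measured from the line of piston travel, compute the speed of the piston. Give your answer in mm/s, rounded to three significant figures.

2180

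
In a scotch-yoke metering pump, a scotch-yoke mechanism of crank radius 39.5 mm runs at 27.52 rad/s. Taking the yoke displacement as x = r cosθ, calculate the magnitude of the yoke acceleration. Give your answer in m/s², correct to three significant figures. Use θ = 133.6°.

20.6

ω = 27.52 rad/s
x = r cosθ ⇒ ẍ = −rω² cosθ (ω constant).
|a| = rω²|cosθ| = 0.0395·(27.52)²·|cos 133.6°| = 20.63 m/s².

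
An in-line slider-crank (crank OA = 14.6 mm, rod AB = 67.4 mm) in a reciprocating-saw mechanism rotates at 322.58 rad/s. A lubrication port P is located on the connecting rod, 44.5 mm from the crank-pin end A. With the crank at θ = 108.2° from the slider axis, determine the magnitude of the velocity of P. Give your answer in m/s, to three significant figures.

ω = 322.6 rad/s.  Crank-pin speed |V_A| = rω = 4.7097 m/s, perpendicular to OA.
Rod angle: sinφ = −(r/L) sinθ ⇒ φ = -11.875°; ω_rod = −rω cosθ/√(L²−r²sin²θ) = +22.302 rad/s.
V_P = V_A + ω_rod × AP, with AP = 0.0445 m along the rod.
Components: V_Px = −rω sinθ − a·ω_rod·sinφ = -4.2698 m/s;  V_Py = rω cosθ + a·ω_rod·cosφ = -0.49979 m/s.
|V_P| = √(V_Px² + V_Py²) = 4.299 m/s.

4.30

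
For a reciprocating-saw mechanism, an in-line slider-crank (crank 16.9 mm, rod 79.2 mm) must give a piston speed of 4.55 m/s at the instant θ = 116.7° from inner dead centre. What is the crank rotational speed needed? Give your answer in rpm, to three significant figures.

3190

For an in-line slider-crank, |v_piston| = rω|sinθ|·[1 + r cosθ/√(L² − r² sin²θ)].
With r = 0.0169 m, L = 0.0792 m, θ = 116.7°: the bracketed kinematic factor |dx/dθ| = 0.013623 m.
ω = v/|dx/dθ| = 4.55/0.013623 = 333.98 rad/s.
N = 60ω/(2π) = 3189.3 rpm.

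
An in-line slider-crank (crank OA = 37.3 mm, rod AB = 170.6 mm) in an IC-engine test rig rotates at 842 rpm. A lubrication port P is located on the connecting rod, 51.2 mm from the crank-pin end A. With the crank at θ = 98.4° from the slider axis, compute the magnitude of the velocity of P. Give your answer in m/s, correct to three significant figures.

3.24

ω = 88.17 rad/s.  Crank-pin speed |V_A| = rω = 3.2889 m/s, perpendicular to OA.
Rod angle: sinφ = −(r/L) sinθ ⇒ φ = -12.491°; ω_rod = −rω cosθ/√(L²−r²sin²θ) = +2.8845 rad/s.
V_P = V_A + ω_rod × AP, with AP = 0.0512 m along the rod.
Components: V_Px = −rω sinθ − a·ω_rod·sinφ = -3.2217 m/s;  V_Py = rω cosθ + a·ω_rod·cosφ = -0.33626 m/s.
|V_P| = √(V_Px² + V_Py²) = 3.2392 m/s.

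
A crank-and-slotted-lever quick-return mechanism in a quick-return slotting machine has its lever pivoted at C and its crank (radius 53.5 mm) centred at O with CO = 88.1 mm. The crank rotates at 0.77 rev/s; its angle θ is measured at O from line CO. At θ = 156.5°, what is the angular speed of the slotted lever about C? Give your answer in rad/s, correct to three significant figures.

3.57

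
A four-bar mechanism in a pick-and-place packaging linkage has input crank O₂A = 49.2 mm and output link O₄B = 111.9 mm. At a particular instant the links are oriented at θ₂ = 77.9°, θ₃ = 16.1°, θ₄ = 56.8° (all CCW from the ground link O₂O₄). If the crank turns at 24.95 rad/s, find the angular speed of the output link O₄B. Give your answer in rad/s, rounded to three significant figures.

14.8

ω₂ = 24.95 rad/s
Differentiating the loop-closure r₂e^{iθ₂}+r₃e^{iθ₃}=r₁+r₄e^{iθ₄} gives r₂ω₂e^{iθ₂}+r₃ω₃e^{iθ₃}=r₄ω₄e^{iθ₄}.
Eliminating the other unknown: ω₄ = r₂ω₂ sin(θ₂−θ₃) / [r₄ sin(θ₄−θ₃)].
Numerator sine = +0.88130; denominator sine = +0.65210.
Result = 0.0492·24.95·(+0.88130) / (0.1119·(+0.65210)) = +14.826 rad/s; magnitude 14.826 rad/s.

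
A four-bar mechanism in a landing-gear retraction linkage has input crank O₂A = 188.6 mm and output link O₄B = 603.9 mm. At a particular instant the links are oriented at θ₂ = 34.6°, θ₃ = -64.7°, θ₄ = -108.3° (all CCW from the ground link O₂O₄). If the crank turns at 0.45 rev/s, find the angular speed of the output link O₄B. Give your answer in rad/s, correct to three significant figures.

ω₂ = 2.827 rad/s (from 0.45 rev/s).
Differentiating the loop-closure r₂e^{iθ₂}+r₃e^{iθ₃}=r₁+r₄e^{iθ₄} gives r₂ω₂e^{iθ₂}+r₃ω₃e^{iθ₃}=r₄ω₄e^{iθ₄}.
Eliminating the other unknown: ω₄ = r₂ω₂ sin(θ₂−θ₃) / [r₄ sin(θ₄−θ₃)].
Numerator sine = +0.98686; denominator sine = -0.68962.
Result = 0.1886·2.827·(+0.98686) / (0.6039·(-0.68962)) = -1.2636 rad/s; magnitude 1.2636 rad/s.

1.26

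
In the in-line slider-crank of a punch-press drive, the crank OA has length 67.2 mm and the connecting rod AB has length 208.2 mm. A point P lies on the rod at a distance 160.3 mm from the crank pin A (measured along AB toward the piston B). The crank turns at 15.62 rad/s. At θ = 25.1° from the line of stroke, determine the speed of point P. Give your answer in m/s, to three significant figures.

0.589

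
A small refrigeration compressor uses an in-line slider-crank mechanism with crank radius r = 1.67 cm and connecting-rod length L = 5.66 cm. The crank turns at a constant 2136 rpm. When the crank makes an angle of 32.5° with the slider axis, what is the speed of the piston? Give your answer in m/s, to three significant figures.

2.51

ω = 2π·2136/60 = 223.7 rad/s
For an in-line slider-crank, x = r cosθ + √(L² − r² sin²θ), so v = −rω sinθ·[1 + r cosθ/√(L² − r² sin²θ)].
With r = 0.0167 m, L = 0.0566 m, θ = 32.5°: √(L² − r² sin²θ) = 0.055884 m.
v = −0.0167·223.7·0.53730·[1 + 0.0167·0.84339/0.055884] = -2.5129 m/s.
|v| = 2.5129 m/s.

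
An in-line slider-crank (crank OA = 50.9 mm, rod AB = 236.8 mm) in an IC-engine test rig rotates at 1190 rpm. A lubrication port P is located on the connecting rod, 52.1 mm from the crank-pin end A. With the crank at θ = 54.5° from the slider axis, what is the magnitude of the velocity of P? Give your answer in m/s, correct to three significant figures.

6.04

ω = 124.6 rad/s.  Crank-pin speed |V_A| = rω = 6.343 m/s, perpendicular to OA.
Rod angle: sinφ = −(r/L) sinθ ⇒ φ = -10.078°; ω_rod = −rω cosθ/√(L²−r²sin²θ) = -15.799 rad/s.
V_P = V_A + ω_rod × AP, with AP = 0.0521 m along the rod.
Components: V_Px = −rω sinθ − a·ω_rod·sinφ = -5.308 m/s;  V_Py = rω cosθ + a·ω_rod·cosφ = +2.873 m/s.
|V_P| = √(V_Px² + V_Py²) = 6.0356 m/s.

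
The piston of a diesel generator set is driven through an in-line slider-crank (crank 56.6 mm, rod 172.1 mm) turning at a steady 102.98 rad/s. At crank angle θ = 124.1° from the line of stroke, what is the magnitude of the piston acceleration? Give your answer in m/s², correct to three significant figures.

408

ω = 103 rad/s
x(θ) = r cosθ + √(L² − r² sin²θ); with ω constant, a = ω²·d²x/dθ².
d²x/dθ² = −r cosθ − r²(cos2θ)/√u − r⁴ sin²2θ/(4u^{3/2}),  u = L² − r² sin²θ = 0.0274218 m².
Substituting r = 0.0566 m, L = 0.1721 m, θ = 124.1°: d²x/dθ² = +0.038429 m.
a = ω²·d²x/dθ² = (103)²·(+0.038429) = +407.54 m/s²;  |a| = 407.54 m/s².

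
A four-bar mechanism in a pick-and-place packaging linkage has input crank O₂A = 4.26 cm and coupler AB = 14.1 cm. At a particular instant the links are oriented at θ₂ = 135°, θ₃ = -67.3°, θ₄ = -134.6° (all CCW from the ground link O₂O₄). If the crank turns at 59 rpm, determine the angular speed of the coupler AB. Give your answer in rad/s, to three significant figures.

2.02

ω₂ = 6.178 rad/s (from 59 rpm).
Differentiating the loop-closure r₂e^{iθ₂}+r₃e^{iθ₃}=r₁+r₄e^{iθ₄} gives r₂ω₂e^{iθ₂}+r₃ω₃e^{iθ₃}=r₄ω₄e^{iθ₄}.
Eliminating the other unknown: ω₃ = r₂ω₂ sin(θ₄−θ₂) / [r₃ sin(θ₃−θ₄)].
Numerator sine = +0.99998; denominator sine = +0.92254.
Result = 0.0426·6.178·(+0.99998) / (0.141·(+0.92254)) = +2.0234 rad/s; magnitude 2.0234 rad/s.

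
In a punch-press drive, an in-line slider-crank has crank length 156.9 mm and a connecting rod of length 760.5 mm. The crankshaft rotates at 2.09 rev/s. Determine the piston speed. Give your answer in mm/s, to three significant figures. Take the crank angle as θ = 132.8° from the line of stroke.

ω = 2π·2.09 = 13.13 rad/s
For an in-line slider-crank, x = r cosθ + √(L² − r² sin²θ), so v = −rω sinθ·[1 + r cosθ/√(L² − r² sin²θ)].
With r = 0.1569 m, L = 0.7605 m, θ = 132.8°: √(L² − r² sin²θ) = 0.75174 m.
v = −0.1569·13.13·0.73373·[1 + 0.1569·-0.67944/0.75174] = -1.2974 m/s.
|v| = 1.2974 m/s = 1297.4 mm/s.

1300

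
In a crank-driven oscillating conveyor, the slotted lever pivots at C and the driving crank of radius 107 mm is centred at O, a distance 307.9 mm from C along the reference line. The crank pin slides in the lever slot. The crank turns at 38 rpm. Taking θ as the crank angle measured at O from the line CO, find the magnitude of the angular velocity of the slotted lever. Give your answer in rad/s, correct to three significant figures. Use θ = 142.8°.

1.09

ω = 3.979 rad/s (from 38 rpm).
Crank pin A relative to C: A = (d + r cosθ, r sinθ); lever angle φ = atan2(r sinθ, d + r cosθ).
Differentiating tanφ: φ̇ = rω(d cosθ + r)/(d² + r² + 2dr cosθ).
d² + r² + 2dr cosθ = |CA|² = 0.0537676 m²;  d cosθ + r = -0.13825 m.
|ω_lever| = |0.107·3.979·-0.13825| / 0.0537676 = 1.0948 rad/s.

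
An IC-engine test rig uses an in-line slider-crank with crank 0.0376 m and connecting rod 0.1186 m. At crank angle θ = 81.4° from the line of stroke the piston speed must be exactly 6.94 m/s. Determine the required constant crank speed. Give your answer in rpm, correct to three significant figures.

For an in-line slider-crank, |v_piston| = rω|sinθ|·[1 + r cosθ/√(L² − r² sin²θ)].
With r = 0.0376 m, L = 0.1186 m, θ = 81.4°: the bracketed kinematic factor |dx/dθ| = 0.039033 m.
ω = v/|dx/dθ| = 6.94/0.039033 = 177.8 rad/s.
N = 60ω/(2π) = 1697.8 rpm.

1700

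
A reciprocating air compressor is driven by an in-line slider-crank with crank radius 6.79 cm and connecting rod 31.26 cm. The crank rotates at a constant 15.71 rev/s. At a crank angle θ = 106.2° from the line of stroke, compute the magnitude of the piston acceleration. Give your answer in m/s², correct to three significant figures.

308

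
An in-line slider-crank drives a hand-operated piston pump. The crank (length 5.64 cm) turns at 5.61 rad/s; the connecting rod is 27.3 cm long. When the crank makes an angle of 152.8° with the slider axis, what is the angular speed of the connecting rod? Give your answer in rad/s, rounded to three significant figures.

1.04

ω = 5.61 rad/s
The rod makes angle φ with the slider axis where L sinφ = r sinθ; differentiating, L cosφ·φ̇ = r ω cosθ.
L cosφ = √(L² − r² sin²θ) = 0.27178 m.
|ω_rod| = r ω |cosθ| / √(L² − r² sin²θ) = 0.0564·5.61·0.88942/0.27178 = 1.0355 rad/s.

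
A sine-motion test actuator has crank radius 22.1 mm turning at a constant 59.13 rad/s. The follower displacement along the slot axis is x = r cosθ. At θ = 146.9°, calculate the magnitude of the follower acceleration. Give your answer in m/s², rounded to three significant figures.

ω = 59.13 rad/s
x = r cosθ ⇒ ẍ = −rω² cosθ (ω constant).
|a| = rω²|cosθ| = 0.0221·(59.13)²·|cos 146.9°| = 64.73 m/s².

64.7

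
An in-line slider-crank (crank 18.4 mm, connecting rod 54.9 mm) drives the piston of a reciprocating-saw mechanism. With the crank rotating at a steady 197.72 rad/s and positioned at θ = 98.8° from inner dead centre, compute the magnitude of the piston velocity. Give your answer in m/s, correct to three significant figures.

3.40

ω = 197.7 rad/s
For an in-line slider-crank, x = r cosθ + √(L² − r² sin²θ), so v = −rω sinθ·[1 + r cosθ/√(L² − r² sin²θ)].
With r = 0.0184 m, L = 0.0549 m, θ = 98.8°: √(L² − r² sin²θ) = 0.051801 m.
v = −0.0184·197.7·0.98823·[1 + 0.0184·-0.15299/0.051801] = -3.3999 m/s.
|v| = 3.3999 m/s.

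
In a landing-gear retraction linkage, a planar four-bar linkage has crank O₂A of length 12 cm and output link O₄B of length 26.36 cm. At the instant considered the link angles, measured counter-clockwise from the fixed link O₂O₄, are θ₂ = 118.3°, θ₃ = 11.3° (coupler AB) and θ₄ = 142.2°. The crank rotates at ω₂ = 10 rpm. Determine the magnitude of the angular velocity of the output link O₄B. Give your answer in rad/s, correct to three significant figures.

ω₂ = 1.047 rad/s (from 10 rpm).
Differentiating the loop-closure r₂e^{iθ₂}+r₃e^{iθ₃}=r₁+r₄e^{iθ₄} gives r₂ω₂e^{iθ₂}+r₃ω₃e^{iθ₃}=r₄ω₄e^{iθ₄}.
Eliminating the other unknown: ω₄ = r₂ω₂ sin(θ₂−θ₃) / [r₄ sin(θ₄−θ₃)].
Numerator sine = +0.95630; denominator sine = +0.75585.
Result = 0.12·1.047·(+0.95630) / (0.2636·(+0.75585)) = +0.60315 rad/s; magnitude 0.60315 rad/s.

0.603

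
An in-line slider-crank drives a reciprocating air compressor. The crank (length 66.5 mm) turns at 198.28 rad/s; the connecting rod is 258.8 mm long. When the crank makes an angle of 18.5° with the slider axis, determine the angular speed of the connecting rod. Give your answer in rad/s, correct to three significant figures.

ω = 198.3 rad/s
The rod makes angle φ with the slider axis where L sinφ = r sinθ; differentiating, L cosφ·φ̇ = r ω cosθ.
L cosφ = √(L² − r² sin²θ) = 0.25794 m.
|ω_rod| = r ω |cosθ| / √(L² − r² sin²θ) = 0.0665·198.3·0.94832/0.25794 = 48.478 rad/s.

48.5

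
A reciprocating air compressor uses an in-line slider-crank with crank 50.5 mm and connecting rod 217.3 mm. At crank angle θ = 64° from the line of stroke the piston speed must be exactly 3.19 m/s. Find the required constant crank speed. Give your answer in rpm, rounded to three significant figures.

608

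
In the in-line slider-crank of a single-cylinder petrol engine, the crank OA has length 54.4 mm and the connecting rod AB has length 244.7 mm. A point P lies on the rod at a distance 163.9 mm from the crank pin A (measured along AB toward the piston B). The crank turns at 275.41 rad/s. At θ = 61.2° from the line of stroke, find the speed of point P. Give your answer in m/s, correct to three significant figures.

ω = 275.4 rad/s.  Crank-pin speed |V_A| = rω = 14.982 m/s, perpendicular to OA.
Rod angle: sinφ = −(r/L) sinθ ⇒ φ = -11.234°; ω_rod = −rω cosθ/√(L²−r²sin²θ) = -30.073 rad/s.
V_P = V_A + ω_rod × AP, with AP = 0.1639 m along the rod.
Components: V_Px = −rω sinθ − a·ω_rod·sinφ = -14.089 m/s;  V_Py = rω cosθ + a·ω_rod·cosφ = +2.3833 m/s.
|V_P| = √(V_Px² + V_Py²) = 14.289 m/s.

14.3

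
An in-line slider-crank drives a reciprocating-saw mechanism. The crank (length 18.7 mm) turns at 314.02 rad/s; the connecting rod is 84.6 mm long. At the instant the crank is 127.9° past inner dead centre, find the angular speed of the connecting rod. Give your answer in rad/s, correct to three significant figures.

43.3

ω = 314 rad/s
The rod makes angle φ with the slider axis where L sinφ = r sinθ; differentiating, L cosφ·φ̇ = r ω cosθ.
L cosφ = √(L² − r² sin²θ) = 0.083303 m.
|ω_rod| = r ω |cosθ| / √(L² − r² sin²θ) = 0.0187·314·0.61429/0.083303 = 43.302 rad/s.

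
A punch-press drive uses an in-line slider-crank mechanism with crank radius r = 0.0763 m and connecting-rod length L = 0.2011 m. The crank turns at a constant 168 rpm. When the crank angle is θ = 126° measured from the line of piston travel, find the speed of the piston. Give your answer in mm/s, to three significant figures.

ω = 2π·168/60 = 17.59 rad/s
For an in-line slider-crank, x = r cosθ + √(L² − r² sin²θ), so v = −rω sinθ·[1 + r cosθ/√(L² − r² sin²θ)].
With r = 0.0763 m, L = 0.2011 m, θ = 126°: √(L² − r² sin²θ) = 0.19139 m.
v = −0.0763·17.59·0.80902·[1 + 0.0763·-0.58779/0.19139] = -0.8315 m/s.
|v| = 0.8315 m/s = 831.5 mm/s.

832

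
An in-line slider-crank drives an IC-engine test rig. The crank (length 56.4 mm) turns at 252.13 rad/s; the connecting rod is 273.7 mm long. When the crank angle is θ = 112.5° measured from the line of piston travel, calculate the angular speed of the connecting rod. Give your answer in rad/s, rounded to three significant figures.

20.3

ω = 252.1 rad/s
The rod makes angle φ with the slider axis where L sinφ = r sinθ; differentiating, L cosφ·φ̇ = r ω cosθ.
L cosφ = √(L² − r² sin²θ) = 0.26869 m.
|ω_rod| = r ω |cosθ| / √(L² − r² sin²θ) = 0.0564·252.1·0.38268/0.26869 = 20.253 rad/s.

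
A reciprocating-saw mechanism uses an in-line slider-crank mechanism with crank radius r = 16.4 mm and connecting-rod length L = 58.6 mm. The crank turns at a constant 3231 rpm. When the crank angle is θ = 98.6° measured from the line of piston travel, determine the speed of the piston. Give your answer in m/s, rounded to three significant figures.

5.25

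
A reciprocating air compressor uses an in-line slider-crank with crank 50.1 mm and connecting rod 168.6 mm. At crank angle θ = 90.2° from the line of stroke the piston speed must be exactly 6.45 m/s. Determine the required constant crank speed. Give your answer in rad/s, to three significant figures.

For an in-line slider-crank, |v_piston| = rω|sinθ|·[1 + r cosθ/√(L² − r² sin²θ)].
With r = 0.0501 m, L = 0.1686 m, θ = 90.2°: the bracketed kinematic factor |dx/dθ| = 0.050045 m.
ω = v/|dx/dθ| = 6.45/0.050045 = 128.88 rad/s.

129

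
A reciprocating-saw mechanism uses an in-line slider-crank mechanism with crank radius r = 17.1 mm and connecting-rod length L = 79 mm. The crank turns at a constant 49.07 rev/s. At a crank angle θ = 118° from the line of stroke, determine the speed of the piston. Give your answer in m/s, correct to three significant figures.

4.17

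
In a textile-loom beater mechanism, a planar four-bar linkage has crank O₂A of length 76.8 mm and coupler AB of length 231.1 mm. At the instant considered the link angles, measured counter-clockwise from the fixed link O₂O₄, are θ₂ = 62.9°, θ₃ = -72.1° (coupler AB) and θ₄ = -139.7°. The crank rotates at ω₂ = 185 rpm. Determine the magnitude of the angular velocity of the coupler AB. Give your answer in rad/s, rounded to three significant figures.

2.68

ω₂ = 19.37 rad/s (from 185 rpm).
Differentiating the loop-closure r₂e^{iθ₂}+r₃e^{iθ₃}=r₁+r₄e^{iθ₄} gives r₂ω₂e^{iθ₂}+r₃ω₃e^{iθ₃}=r₄ω₄e^{iθ₄}.
Eliminating the other unknown: ω₃ = r₂ω₂ sin(θ₄−θ₂) / [r₃ sin(θ₃−θ₄)].
Numerator sine = +0.38430; denominator sine = +0.92455.
Result = 0.0768·19.37·(+0.38430) / (0.2311·(+0.92455)) = +2.6761 rad/s; magnitude 2.6761 rad/s.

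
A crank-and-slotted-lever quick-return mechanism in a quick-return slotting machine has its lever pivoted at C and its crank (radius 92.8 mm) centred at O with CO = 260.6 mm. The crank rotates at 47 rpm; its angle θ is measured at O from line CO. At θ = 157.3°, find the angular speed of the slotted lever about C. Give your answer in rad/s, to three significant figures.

ω = 4.922 rad/s (from 47 rpm).
Crank pin A relative to C: A = (d + r cosθ, r sinθ); lever angle φ = atan2(r sinθ, d + r cosθ).
Differentiating tanφ: φ̇ = rω(d cosθ + r)/(d² + r² + 2dr cosθ).
d² + r² + 2dr cosθ = |CA|² = 0.0319035 m²;  d cosθ + r = -0.14761 m.
|ω_lever| = |0.0928·4.922·-0.14761| / 0.0319035 = 2.1133 rad/s.

2.11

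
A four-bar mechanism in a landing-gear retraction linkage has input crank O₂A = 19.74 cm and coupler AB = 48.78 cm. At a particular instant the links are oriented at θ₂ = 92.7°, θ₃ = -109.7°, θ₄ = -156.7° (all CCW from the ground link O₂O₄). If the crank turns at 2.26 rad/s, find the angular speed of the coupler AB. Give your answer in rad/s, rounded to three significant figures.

1.17

ω₂ = 2.26 rad/s
Differentiating the loop-closure r₂e^{iθ₂}+r₃e^{iθ₃}=r₁+r₄e^{iθ₄} gives r₂ω₂e^{iθ₂}+r₃ω₃e^{iθ₃}=r₄ω₄e^{iθ₄}.
Eliminating the other unknown: ω₃ = r₂ω₂ sin(θ₄−θ₂) / [r₃ sin(θ₃−θ₄)].
Numerator sine = +0.93606; denominator sine = +0.73135.
Result = 0.1974·2.26·(+0.93606) / (0.4878·(+0.73135)) = +1.1705 rad/s; magnitude 1.1705 rad/s.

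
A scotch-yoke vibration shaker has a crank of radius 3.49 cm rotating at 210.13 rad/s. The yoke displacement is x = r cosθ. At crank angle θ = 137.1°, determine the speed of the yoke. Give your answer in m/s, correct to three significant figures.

ω = 210.1 rad/s
x = r cosθ ⇒ ẋ = −rω sinθ.
|v| = rω|sinθ| = 0.0349·210.1·|sin 137.1°| = 4.9921 m/s.

4.99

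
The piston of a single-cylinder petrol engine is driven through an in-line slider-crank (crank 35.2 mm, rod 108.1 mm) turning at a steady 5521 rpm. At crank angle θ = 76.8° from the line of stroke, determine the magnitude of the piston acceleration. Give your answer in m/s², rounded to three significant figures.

ω = 2π·5521/60 = 578.2 rad/s
x(θ) = r cosθ + √(L² − r² sin²θ); with ω constant, a = ω²·d²x/dθ².
d²x/dθ² = −r cosθ − r²(cos2θ)/√u − r⁴ sin²2θ/(4u^{3/2}),  u = L² − r² sin²θ = 0.0105112 m².
Substituting r = 0.0352 m, L = 0.1081 m, θ = 76.8°: d²x/dθ² = +0.0027166 m.
a = ω²·d²x/dθ² = (578.2)²·(+0.0027166) = +908.08 m/s²;  |a| = 908.08 m/s².

908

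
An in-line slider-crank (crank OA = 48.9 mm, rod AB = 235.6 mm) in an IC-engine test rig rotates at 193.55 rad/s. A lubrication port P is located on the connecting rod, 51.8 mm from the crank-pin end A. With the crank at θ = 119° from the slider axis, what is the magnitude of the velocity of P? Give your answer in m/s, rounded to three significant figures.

8.85

ω = 193.6 rad/s.  Crank-pin speed |V_A| = rω = 9.4646 m/s, perpendicular to OA.
Rod angle: sinφ = −(r/L) sinθ ⇒ φ = -10.459°; ω_rod = −rω cosθ/√(L²−r²sin²θ) = +19.805 rad/s.
V_P = V_A + ω_rod × AP, with AP = 0.0518 m along the rod.
Components: V_Px = −rω sinθ − a·ω_rod·sinφ = -8.0917 m/s;  V_Py = rω cosθ + a·ω_rod·cosφ = -3.5797 m/s.
|V_P| = √(V_Px² + V_Py²) = 8.8481 m/s.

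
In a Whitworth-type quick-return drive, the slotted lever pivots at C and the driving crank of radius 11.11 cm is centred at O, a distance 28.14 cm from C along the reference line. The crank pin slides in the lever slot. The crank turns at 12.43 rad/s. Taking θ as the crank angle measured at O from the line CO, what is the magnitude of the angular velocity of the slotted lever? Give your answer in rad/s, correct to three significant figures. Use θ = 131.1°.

2.02

ω = 12.43 rad/s
Crank pin A relative to C: A = (d + r cosθ, r sinθ); lever angle φ = atan2(r sinθ, d + r cosθ).
Differentiating tanφ: φ̇ = rω(d cosθ + r)/(d² + r² + 2dr cosθ).
d² + r² + 2dr cosθ = |CA|² = 0.0504254 m²;  d cosθ + r = -0.073885 m.
|ω_lever| = |0.1111·12.43·-0.073885| / 0.0504254 = 2.0235 rad/s.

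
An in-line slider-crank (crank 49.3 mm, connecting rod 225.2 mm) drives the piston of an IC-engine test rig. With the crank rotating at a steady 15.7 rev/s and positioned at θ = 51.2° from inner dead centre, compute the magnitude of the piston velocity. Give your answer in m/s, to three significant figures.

ω = 2π·15.7 = 98.65 rad/s
For an in-line slider-crank, x = r cosθ + √(L² − r² sin²θ), so v = −rω sinθ·[1 + r cosθ/√(L² − r² sin²θ)].
With r = 0.0493 m, L = 0.2252 m, θ = 51.2°: √(L² − r² sin²θ) = 0.2219 m.
v = −0.0493·98.65·0.77934·[1 + 0.0493·0.62660/0.2219] = -4.3178 m/s.
|v| = 4.3178 m/s.

4.32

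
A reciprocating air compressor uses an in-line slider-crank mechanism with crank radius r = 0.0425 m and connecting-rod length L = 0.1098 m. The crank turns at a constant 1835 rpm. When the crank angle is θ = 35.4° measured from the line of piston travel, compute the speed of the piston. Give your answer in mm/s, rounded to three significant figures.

6260

ω = 2π·1835/60 = 192.2 rad/s
For an in-line slider-crank, x = r cosθ + √(L² − r² sin²θ), so v = −rω sinθ·[1 + r cosθ/√(L² − r² sin²θ)].
With r = 0.0425 m, L = 0.1098 m, θ = 35.4°: √(L² − r² sin²θ) = 0.107 m.
v = −0.0425·192.2·0.57928·[1 + 0.0425·0.81513/0.107] = -6.2625 m/s.
|v| = 6.2625 m/s = 6262.5 mm/s.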